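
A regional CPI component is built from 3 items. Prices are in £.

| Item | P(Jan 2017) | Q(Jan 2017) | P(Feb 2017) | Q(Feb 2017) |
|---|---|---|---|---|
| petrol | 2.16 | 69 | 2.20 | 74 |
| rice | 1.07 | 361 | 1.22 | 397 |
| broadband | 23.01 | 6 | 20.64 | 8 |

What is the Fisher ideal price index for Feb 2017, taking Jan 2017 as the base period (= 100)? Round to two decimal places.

106.00

Laspeyres component (base-period weights):
ΣP(Feb 2017)Q(Jan 2017) = 2.20×69 + 1.22×361 + 20.64×6 = 151.8 + 440.42 + 123.84 = 716.06
ΣP(Jan 2017)Q(Jan 2017) = 2.16×69 + 1.07×361 + 23.01×6 = 149.04 + 386.27 + 138.06 = 673.37
L = 716.06 / 673.37 × 100 = 106.3398
Paasche component (current-period weights):
ΣP(Feb 2017)Q(Feb 2017) = 2.20×74 + 1.22×397 + 20.64×8 = 162.8 + 484.34 + 165.12 = 812.26
ΣP(Jan 2017)Q(Feb 2017) = 2.16×74 + 1.07×397 + 23.01×8 = 159.84 + 424.79 + 184.08 = 768.71
P = 812.26 / 768.71 × 100 = 105.6653
Fisher = √(L × P) = √(106.3398 × 105.6653) = 106.0020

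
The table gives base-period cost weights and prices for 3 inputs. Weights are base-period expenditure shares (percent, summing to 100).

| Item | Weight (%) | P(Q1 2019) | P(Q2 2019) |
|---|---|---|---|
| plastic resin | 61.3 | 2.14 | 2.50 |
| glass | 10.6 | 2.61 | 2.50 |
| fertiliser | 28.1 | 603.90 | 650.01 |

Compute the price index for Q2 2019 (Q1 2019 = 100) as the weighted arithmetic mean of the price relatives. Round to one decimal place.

112.0

plastic resin: 61.3 × (2.50/2.14) = 61.3 × 1.168224 = 71.6121
glass: 10.6 × (2.50/2.61) = 10.6 × 0.957854 = 10.1533
fertiliser: 28.1 × (650.01/603.90) = 28.1 × 1.076354 = 30.2455
Index = Σ wᵢ·(p₁ᵢ/p₀ᵢ) = 71.6121 + 10.1533 + 30.2455 = 112.0109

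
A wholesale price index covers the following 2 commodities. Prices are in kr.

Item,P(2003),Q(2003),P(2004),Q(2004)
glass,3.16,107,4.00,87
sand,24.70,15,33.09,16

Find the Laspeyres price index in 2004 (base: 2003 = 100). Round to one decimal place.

Laspeyres price index uses base-period quantities as weights.
ΣP(2004)·Q(2003) = 4.00×107 + 33.09×15 = 428 + 496.35 = 924.35
ΣP(2003)·Q(2003) = 3.16×107 + 24.70×15 = 338.12 + 370.5 = 708.62
Index = 924.35 / 708.62 × 100 = 130.4437

130.4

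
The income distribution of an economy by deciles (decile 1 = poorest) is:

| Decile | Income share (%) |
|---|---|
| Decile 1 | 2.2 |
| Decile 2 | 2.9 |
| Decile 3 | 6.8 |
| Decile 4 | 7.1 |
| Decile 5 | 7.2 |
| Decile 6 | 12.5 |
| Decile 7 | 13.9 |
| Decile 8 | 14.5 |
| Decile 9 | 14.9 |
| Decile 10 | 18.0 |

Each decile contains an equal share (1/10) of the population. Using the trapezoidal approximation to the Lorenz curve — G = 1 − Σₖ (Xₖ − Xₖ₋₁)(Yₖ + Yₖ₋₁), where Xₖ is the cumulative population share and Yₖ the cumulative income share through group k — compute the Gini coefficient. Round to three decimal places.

Cumulative income shares Yₖ: 0.0220, 0.0510, 0.1190, 0.1900, 0.2620, 0.3870, 0.5260, 0.6710, 0.8200, 1.0000
Σ (Xₖ−Xₖ₋₁)(Yₖ+Yₖ₋₁) = (1/10)(0.0220+0.0000) + (1/10)(0.0510+0.0220) + (1/10)(0.1190+0.0510) + (1/10)(0.1900+0.1190) + (1/10)(0.2620+0.1900) + (1/10)(0.3870+0.2620) + (1/10)(0.5260+0.3870) + (1/10)(0.6710+0.5260) + (1/10)(0.8200+0.6710) + (1/10)(1.0000+0.8200)
  = 0.0022 + 0.0073 + 0.0170 + 0.0309 + 0.0452 + 0.0649 + 0.0913 + 0.1197 + 0.1491 + 0.1820 = 0.7096
G = 1 − 0.7096 = 0.2904

0.290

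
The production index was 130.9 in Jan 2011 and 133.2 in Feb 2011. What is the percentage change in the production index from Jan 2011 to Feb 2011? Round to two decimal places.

1.76%

Change = (133.2 − 130.9) / 130.9 × 100
       = 2.3 / 130.9 × 100 = 1.7571%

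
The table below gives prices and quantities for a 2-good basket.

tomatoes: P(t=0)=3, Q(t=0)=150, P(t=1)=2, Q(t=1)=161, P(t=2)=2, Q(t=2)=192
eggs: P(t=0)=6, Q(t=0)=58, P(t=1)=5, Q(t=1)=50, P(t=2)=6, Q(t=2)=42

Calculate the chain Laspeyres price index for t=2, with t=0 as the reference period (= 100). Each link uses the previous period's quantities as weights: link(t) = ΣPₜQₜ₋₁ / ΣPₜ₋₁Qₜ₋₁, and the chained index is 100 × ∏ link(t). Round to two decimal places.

Link t=0→t=1:
ΣP(t=1)Q(t=0) = 2×150 + 5×58 = 300 + 290 = 590
ΣP(t=0)Q(t=0) = 3×150 + 6×58 = 450 + 348 = 798
link = 590/798 = 0.739348
Link t=1→t=2:
ΣP(t=2)Q(t=1) = 2×161 + 6×50 = 322 + 300 = 622
ΣP(t=1)Q(t=1) = 2×161 + 5×50 = 322 + 250 = 572
link = 622/572 = 1.087413
Chained index = 100 × 0.739348 × 1.087413 = 80.3977

80.40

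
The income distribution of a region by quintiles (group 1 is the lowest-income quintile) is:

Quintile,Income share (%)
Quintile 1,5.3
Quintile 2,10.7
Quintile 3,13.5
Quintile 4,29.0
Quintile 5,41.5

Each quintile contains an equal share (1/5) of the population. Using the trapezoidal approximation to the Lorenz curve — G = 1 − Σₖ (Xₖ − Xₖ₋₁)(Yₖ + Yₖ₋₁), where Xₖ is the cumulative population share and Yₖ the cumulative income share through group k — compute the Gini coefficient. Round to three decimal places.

Cumulative income shares Yₖ: 0.0530, 0.1600, 0.2950, 0.5850, 1.0000
Σ (Xₖ−Xₖ₋₁)(Yₖ+Yₖ₋₁) = (1/5)(0.0530+0.0000) + (1/5)(0.1600+0.0530) + (1/5)(0.2950+0.1600) + (1/5)(0.5850+0.2950) + (1/5)(1.0000+0.5850)
  = 0.0106 + 0.0426 + 0.0910 + 0.1760 + 0.3170 = 0.6372
G = 1 − 0.6372 = 0.3628

0.363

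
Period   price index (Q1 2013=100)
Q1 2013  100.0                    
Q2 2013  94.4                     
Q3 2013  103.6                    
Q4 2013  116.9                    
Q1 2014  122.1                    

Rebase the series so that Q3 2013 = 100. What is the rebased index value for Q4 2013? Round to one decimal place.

112.8

Rebased(Q4 2013) = 116.9 / 103.6 × 100 = 112.8378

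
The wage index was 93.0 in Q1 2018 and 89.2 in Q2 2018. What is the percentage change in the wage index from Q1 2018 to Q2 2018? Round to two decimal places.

Change = (89.2 − 93.0) / 93.0 × 100
       = -3.8 / 93.0 × 100 = -4.0860%

-4.09%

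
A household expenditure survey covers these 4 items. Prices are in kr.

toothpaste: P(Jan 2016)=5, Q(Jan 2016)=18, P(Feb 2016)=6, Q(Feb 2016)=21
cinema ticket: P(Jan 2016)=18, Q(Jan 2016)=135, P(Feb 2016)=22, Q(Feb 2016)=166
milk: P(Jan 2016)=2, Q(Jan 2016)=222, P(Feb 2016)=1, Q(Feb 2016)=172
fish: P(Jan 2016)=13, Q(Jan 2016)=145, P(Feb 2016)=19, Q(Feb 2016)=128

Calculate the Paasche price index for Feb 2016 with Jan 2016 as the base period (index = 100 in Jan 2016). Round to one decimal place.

Paasche price index uses current-period quantities as weights.
ΣP(Feb 2016)·Q(Feb 2016) = 6×21 + 22×166 + 1×172 + 19×128 = 126 + 3652 + 172 + 2432 = 6382
ΣP(Jan 2016)·Q(Feb 2016) = 5×21 + 18×166 + 2×172 + 13×128 = 105 + 2988 + 344 + 1664 = 5101
Index = 6382 / 5101 × 100 = 125.1127

125.1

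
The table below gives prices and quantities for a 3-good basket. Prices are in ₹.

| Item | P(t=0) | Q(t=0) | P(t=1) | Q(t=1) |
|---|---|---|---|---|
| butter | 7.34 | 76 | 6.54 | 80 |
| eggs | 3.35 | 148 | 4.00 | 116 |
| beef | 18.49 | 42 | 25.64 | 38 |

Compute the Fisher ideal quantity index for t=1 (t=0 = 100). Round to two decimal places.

Laspeyres component (base-period weights):
ΣP(t=0)Q(t=1) = 7.34×80 + 3.35×116 + 18.49×38 = 587.2 + 388.6 + 702.62 = 1678.42
ΣP(t=0)Q(t=0) = 7.34×76 + 3.35×148 + 18.49×42 = 557.84 + 495.8 + 776.58 = 1830.22
L = 1678.42 / 1830.22 × 100 = 91.7059
Paasche component (current-period weights):
ΣP(t=1)Q(t=1) = 6.54×80 + 4.00×116 + 25.64×38 = 523.2 + 464 + 974.32 = 1961.52
ΣP(t=1)Q(t=0) = 6.54×76 + 4.00×148 + 25.64×42 = 497.04 + 592 + 1076.88 = 2165.92
P = 1961.52 / 2165.92 × 100 = 90.5629
Fisher = √(L × P) = √(91.7059 × 90.5629) = 91.1326

91.13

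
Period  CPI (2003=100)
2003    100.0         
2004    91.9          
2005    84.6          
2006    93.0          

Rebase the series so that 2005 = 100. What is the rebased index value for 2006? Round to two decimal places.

109.93

Rebased(2006) = 93.0 / 84.6 × 100 = 109.9291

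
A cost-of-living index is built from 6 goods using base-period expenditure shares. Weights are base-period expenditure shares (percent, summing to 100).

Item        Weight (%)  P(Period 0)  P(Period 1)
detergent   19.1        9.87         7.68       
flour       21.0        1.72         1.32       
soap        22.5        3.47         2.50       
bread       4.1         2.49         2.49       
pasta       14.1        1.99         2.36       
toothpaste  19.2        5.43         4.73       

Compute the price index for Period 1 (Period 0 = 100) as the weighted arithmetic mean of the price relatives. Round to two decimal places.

detergent: 19.1 × (7.68/9.87) = 19.1 × 0.778116 = 14.8620
flour: 21.0 × (1.32/1.72) = 21.0 × 0.767442 = 16.1163
soap: 22.5 × (2.50/3.47) = 22.5 × 0.720461 = 16.2104
bread: 4.1 × (2.49/2.49) = 4.1 × 1.000000 = 4.1000
pasta: 14.1 × (2.36/1.99) = 14.1 × 1.185930 = 16.7216
toothpaste: 19.2 × (4.73/5.43) = 19.2 × 0.871087 = 16.7249
Index = Σ wᵢ·(p₁ᵢ/p₀ᵢ) = 14.8620 + 16.1163 + 16.2104 + 4.1000 + 16.7216 + 16.7249 = 84.7351

84.74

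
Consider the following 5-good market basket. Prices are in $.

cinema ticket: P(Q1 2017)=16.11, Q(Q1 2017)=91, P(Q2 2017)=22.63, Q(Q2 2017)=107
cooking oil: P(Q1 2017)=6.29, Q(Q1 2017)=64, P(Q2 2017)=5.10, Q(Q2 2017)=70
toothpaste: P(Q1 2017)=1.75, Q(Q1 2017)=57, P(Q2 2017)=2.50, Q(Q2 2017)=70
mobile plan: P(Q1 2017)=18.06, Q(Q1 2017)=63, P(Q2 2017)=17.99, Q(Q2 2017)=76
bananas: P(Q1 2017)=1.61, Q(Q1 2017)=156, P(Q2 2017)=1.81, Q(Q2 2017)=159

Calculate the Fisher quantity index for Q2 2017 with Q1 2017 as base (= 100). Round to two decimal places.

116.73

Laspeyres component (base-period weights):
ΣP(Q1 2017)Q(Q2 2017) = 16.11×107 + 6.29×70 + 1.75×70 + 18.06×76 + 1.61×159 = 1723.77 + 440.3 + 122.5 + 1372.56 + 255.99 = 3915.12
ΣP(Q1 2017)Q(Q1 2017) = 16.11×91 + 6.29×64 + 1.75×57 + 18.06×63 + 1.61×156 = 1466.01 + 402.56 + 99.75 + 1137.78 + 251.16 = 3357.26
L = 3915.12 / 3357.26 × 100 = 116.6165
Paasche component (current-period weights):
ΣP(Q2 2017)Q(Q2 2017) = 22.63×107 + 5.10×70 + 2.50×70 + 17.99×76 + 1.81×159 = 2421.41 + 357 + 175 + 1367.24 + 287.79 = 4608.44
ΣP(Q2 2017)Q(Q1 2017) = 22.63×91 + 5.10×64 + 2.50×57 + 17.99×63 + 1.81×156 = 2059.33 + 326.4 + 142.5 + 1133.37 + 282.36 = 3943.96
P = 4608.44 / 3943.96 × 100 = 116.8480
Fisher = √(L × P) = √(116.6165 × 116.8480) = 116.7322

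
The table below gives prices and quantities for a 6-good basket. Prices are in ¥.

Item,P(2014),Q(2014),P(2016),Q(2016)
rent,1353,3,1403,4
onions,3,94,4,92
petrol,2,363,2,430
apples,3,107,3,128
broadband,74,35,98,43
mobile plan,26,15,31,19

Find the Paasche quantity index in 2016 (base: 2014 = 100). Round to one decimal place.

Paasche quantity index uses current-period prices as weights.
ΣP(2016)·Q(2016) = 1403×4 + 4×92 + 2×430 + 3×128 + 98×43 + 31×19 = 5612 + 368 + 860 + 384 + 4214 + 589 = 12027
ΣP(2016)·Q(2014) = 1403×3 + 4×94 + 2×363 + 3×107 + 98×35 + 31×15 = 4209 + 376 + 726 + 321 + 3430 + 465 = 9527
Index = 12027 / 9527 × 100 = 126.2412

126.2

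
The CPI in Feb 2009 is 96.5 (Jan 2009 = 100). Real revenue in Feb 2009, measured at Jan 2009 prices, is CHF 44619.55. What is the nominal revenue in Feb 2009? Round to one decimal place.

43057.9

Nominal = Real × (Index/100) = 44619.55 × (96.5/100)
        = 44619.55 × 0.965 = 43057.8658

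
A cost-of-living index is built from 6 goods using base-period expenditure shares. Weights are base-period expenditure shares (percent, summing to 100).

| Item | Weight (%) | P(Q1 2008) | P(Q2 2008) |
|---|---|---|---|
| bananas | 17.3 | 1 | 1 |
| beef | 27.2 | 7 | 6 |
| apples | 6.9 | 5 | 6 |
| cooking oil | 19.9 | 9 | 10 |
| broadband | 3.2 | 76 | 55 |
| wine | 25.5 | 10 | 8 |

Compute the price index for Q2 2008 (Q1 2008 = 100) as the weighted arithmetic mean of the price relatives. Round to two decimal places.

93.72

bananas: 17.3 × (1/1) = 17.3 × 1.000000 = 17.3000
beef: 27.2 × (6/7) = 27.2 × 0.857143 = 23.3143
apples: 6.9 × (6/5) = 6.9 × 1.200000 = 8.2800
cooking oil: 19.9 × (10/9) = 19.9 × 1.111111 = 22.1111
broadband: 3.2 × (55/76) = 3.2 × 0.723684 = 2.3158
wine: 25.5 × (8/10) = 25.5 × 0.800000 = 20.4000
Index = Σ wᵢ·(p₁ᵢ/p₀ᵢ) = 17.3000 + 23.3143 + 8.2800 + 22.1111 + 2.3158 + 20.4000 = 93.7212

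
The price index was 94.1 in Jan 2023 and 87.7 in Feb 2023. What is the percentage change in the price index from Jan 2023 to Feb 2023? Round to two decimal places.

Change = (87.7 − 94.1) / 94.1 × 100
       = -6.4 / 94.1 × 100 = -6.8013%

-6.80%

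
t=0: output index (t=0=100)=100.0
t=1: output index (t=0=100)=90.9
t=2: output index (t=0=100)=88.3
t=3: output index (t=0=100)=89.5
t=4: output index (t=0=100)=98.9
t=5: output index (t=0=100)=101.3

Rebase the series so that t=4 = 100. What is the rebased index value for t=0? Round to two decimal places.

Rebased(t=0) = 100.0 / 98.9 × 100 = 101.1122

101.11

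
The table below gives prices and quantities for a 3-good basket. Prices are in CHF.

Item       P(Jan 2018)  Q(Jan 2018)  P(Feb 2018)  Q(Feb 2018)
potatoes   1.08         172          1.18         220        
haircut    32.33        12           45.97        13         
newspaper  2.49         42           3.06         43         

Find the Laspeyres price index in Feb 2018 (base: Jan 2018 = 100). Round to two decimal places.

130.20

Laspeyres price index uses base-period quantities as weights.
ΣP(Feb 2018)·Q(Jan 2018) = 1.18×172 + 45.97×12 + 3.06×42 = 202.96 + 551.64 + 128.52 = 883.12
ΣP(Jan 2018)·Q(Jan 2018) = 1.08×172 + 32.33×12 + 2.49×42 = 185.76 + 387.96 + 104.58 = 678.3
Index = 883.12 / 678.3 × 100 = 130.1961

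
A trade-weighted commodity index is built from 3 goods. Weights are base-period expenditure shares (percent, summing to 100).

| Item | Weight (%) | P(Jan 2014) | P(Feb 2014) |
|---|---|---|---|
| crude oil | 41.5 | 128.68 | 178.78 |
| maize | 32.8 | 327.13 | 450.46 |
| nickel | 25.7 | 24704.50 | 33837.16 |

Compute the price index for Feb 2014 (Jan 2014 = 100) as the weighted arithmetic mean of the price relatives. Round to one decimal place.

crude oil: 41.5 × (178.78/128.68) = 41.5 × 1.389338 = 57.6575
maize: 32.8 × (450.46/327.13) = 32.8 × 1.377006 = 45.1658
nickel: 25.7 × (33837.16/24704.50) = 25.7 × 1.369676 = 35.2007
Index = Σ wᵢ·(p₁ᵢ/p₀ᵢ) = 57.6575 + 45.1658 + 35.2007 = 138.0240

138.0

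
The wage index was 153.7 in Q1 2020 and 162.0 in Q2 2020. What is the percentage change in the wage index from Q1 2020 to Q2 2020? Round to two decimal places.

Change = (162.0 − 153.7) / 153.7 × 100
       = 8.3 / 153.7 × 100 = 5.4001%

5.40%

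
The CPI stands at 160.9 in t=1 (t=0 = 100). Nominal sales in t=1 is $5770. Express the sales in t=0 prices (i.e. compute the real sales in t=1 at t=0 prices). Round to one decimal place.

Real = Nominal ÷ (Index/100) = 5770 ÷ (160.9/100)
     = 5770 ÷ 1.609 = 3586.0783

3586.1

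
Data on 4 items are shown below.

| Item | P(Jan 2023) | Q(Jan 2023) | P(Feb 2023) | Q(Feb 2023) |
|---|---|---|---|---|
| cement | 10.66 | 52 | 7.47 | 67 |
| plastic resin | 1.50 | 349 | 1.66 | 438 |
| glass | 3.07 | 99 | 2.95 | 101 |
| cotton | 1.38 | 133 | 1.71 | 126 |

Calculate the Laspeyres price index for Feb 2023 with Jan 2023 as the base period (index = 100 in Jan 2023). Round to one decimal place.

95.0

Laspeyres price index uses base-period quantities as weights.
ΣP(Feb 2023)·Q(Jan 2023) = 7.47×52 + 1.66×349 + 2.95×99 + 1.71×133 = 388.44 + 579.34 + 292.05 + 227.43 = 1487.26
ΣP(Jan 2023)·Q(Jan 2023) = 10.66×52 + 1.50×349 + 3.07×99 + 1.38×133 = 554.32 + 523.5 + 303.93 + 183.54 = 1565.29
Index = 1487.26 / 1565.29 × 100 = 95.0150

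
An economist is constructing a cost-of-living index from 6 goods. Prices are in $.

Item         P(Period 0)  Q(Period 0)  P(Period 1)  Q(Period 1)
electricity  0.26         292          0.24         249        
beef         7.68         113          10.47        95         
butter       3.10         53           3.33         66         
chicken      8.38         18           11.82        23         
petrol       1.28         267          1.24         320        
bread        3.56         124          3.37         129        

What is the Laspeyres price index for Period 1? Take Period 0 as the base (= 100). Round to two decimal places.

Laspeyres price index uses base-period quantities as weights.
ΣP(Period 1)·Q(Period 0) = 0.24×292 + 10.47×113 + 3.33×53 + 11.82×18 + 1.24×267 + 3.37×124 = 70.08 + 1183.11 + 176.49 + 212.76 + 331.08 + 417.88 = 2391.4
ΣP(Period 0)·Q(Period 0) = 0.26×292 + 7.68×113 + 3.10×53 + 8.38×18 + 1.28×267 + 3.56×124 = 75.92 + 867.84 + 164.3 + 150.84 + 341.76 + 441.44 = 2042.1
Index = 2391.4 / 2042.1 × 100 = 117.1049

117.10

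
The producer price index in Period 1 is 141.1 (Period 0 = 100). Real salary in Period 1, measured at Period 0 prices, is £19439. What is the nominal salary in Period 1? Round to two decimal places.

27428.43

Nominal = Real × (Index/100) = 19439 × (141.1/100)
        = 19439 × 1.411 = 27428.4290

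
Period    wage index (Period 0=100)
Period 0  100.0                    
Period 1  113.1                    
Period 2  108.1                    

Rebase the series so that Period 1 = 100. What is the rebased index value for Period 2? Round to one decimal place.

95.6

Rebased(Period 2) = 108.1 / 113.1 × 100 = 95.5791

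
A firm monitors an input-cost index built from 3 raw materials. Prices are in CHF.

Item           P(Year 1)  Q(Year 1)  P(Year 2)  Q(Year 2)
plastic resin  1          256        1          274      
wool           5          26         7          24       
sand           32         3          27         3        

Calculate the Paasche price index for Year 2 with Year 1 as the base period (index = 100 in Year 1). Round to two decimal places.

106.73

Paasche price index uses current-period quantities as weights.
ΣP(Year 2)·Q(Year 2) = 1×274 + 7×24 + 27×3 = 274 + 168 + 81 = 523
ΣP(Year 1)·Q(Year 2) = 1×274 + 5×24 + 32×3 = 274 + 120 + 96 = 490
Index = 523 / 490 × 100 = 106.7347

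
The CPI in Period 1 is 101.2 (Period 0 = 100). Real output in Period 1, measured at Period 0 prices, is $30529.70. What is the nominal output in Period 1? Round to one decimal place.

Nominal = Real × (Index/100) = 30529.70 × (101.2/100)
        = 30529.70 × 1.012 = 30896.0564

30896.1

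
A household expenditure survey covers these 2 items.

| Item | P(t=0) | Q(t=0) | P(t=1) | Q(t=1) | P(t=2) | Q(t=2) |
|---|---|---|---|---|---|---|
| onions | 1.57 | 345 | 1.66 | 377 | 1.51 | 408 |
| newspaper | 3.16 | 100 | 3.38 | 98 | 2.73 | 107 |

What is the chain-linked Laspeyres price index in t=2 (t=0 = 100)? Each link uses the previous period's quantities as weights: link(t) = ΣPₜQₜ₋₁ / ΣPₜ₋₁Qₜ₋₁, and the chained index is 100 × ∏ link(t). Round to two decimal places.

92.84

Link t=0→t=1:
ΣP(t=1)Q(t=0) = 1.66×345 + 3.38×100 = 572.7 + 338 = 910.7
ΣP(t=0)Q(t=0) = 1.57×345 + 3.16×100 = 541.65 + 316 = 857.65
link = 910.7/857.65 = 1.061855
Link t=1→t=2:
ΣP(t=2)Q(t=1) = 1.51×377 + 2.73×98 = 569.27 + 267.54 = 836.81
ΣP(t=1)Q(t=1) = 1.66×377 + 3.38×98 = 625.82 + 331.24 = 957.06
link = 836.81/957.06 = 0.874355
Chained index = 100 × 1.061855 × 0.874355 = 92.8438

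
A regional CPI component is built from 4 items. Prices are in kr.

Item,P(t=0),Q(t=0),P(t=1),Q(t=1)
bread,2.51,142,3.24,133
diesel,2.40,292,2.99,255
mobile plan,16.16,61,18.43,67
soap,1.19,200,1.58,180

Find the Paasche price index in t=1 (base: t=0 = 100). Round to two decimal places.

120.95

Paasche price index uses current-period quantities as weights.
ΣP(t=1)·Q(t=1) = 3.24×133 + 2.99×255 + 18.43×67 + 1.58×180 = 430.92 + 762.45 + 1234.81 + 284.4 = 2712.58
ΣP(t=0)·Q(t=1) = 2.51×133 + 2.40×255 + 16.16×67 + 1.19×180 = 333.83 + 612 + 1082.72 + 214.2 = 2242.75
Index = 2712.58 / 2242.75 × 100 = 120.9488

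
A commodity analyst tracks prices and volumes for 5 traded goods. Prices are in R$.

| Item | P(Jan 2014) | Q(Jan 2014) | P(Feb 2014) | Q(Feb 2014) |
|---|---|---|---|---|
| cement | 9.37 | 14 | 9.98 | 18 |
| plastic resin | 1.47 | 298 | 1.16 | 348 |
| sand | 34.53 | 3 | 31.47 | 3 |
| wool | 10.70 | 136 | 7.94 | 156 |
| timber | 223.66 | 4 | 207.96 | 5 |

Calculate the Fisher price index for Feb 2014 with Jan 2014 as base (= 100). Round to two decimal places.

82.60

Laspeyres component (base-period weights):
ΣP(Feb 2014)Q(Jan 2014) = 9.98×14 + 1.16×298 + 31.47×3 + 7.94×136 + 207.96×4 = 139.72 + 345.68 + 94.41 + 1079.84 + 831.84 = 2491.49
ΣP(Jan 2014)Q(Jan 2014) = 9.37×14 + 1.47×298 + 34.53×3 + 10.70×136 + 223.66×4 = 131.18 + 438.06 + 103.59 + 1455.2 + 894.64 = 3022.67
L = 2491.49 / 3022.67 × 100 = 82.4268
Paasche component (current-period weights):
ΣP(Feb 2014)Q(Feb 2014) = 9.98×18 + 1.16×348 + 31.47×3 + 7.94×156 + 207.96×5 = 179.64 + 403.68 + 94.41 + 1238.64 + 1039.8 = 2956.17
ΣP(Jan 2014)Q(Feb 2014) = 9.37×18 + 1.47×348 + 34.53×3 + 10.70×156 + 223.66×5 = 168.66 + 511.56 + 103.59 + 1669.2 + 1118.3 = 3571.31
P = 2956.17 / 3571.31 × 100 = 82.7755
Fisher = √(L × P) = √(82.4268 × 82.7755) = 82.6010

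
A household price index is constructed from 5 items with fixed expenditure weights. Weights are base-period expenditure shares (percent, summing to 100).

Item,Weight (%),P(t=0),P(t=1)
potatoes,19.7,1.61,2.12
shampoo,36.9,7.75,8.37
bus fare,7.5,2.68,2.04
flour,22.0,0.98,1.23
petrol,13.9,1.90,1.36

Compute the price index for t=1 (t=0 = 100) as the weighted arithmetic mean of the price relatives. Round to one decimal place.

potatoes: 19.7 × (2.12/1.61) = 19.7 × 1.316770 = 25.9404
shampoo: 36.9 × (8.37/7.75) = 36.9 × 1.080000 = 39.8520
bus fare: 7.5 × (2.04/2.68) = 7.5 × 0.761194 = 5.7090
flour: 22.0 × (1.23/0.98) = 22.0 × 1.255102 = 27.6122
petrol: 13.9 × (1.36/1.90) = 13.9 × 0.715789 = 9.9495
Index = Σ wᵢ·(p₁ᵢ/p₀ᵢ) = 25.9404 + 39.8520 + 5.7090 + 27.6122 + 9.9495 = 109.0630

109.1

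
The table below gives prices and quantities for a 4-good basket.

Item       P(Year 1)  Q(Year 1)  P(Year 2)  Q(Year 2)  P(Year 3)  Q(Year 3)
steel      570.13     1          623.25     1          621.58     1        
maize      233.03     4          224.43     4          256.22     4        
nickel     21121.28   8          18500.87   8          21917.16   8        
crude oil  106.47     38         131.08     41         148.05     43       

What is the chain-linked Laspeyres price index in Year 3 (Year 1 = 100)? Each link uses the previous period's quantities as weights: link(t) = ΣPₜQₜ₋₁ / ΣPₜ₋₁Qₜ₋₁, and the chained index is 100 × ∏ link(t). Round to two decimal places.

Link Year 1→Year 2:
ΣP(Year 2)Q(Year 1) = 623.25×1 + 224.43×4 + 18500.87×8 + 131.08×38 = 623.25 + 897.72 + 148006.96 + 4981.04 = 154508.97
ΣP(Year 1)Q(Year 1) = 570.13×1 + 233.03×4 + 21121.28×8 + 106.47×38 = 570.13 + 932.12 + 168970.24 + 4045.86 = 174518.35
link = 154508.97/174518.35 = 0.885345
Link Year 2→Year 3:
ΣP(Year 3)Q(Year 2) = 621.58×1 + 256.22×4 + 21917.16×8 + 148.05×41 = 621.58 + 1024.88 + 175337.28 + 6070.05 = 183053.79
ΣP(Year 2)Q(Year 2) = 623.25×1 + 224.43×4 + 18500.87×8 + 131.08×41 = 623.25 + 897.72 + 148006.96 + 5374.28 = 154902.21
link = 183053.79/154902.21 = 1.181738
Chained index = 100 × 0.885345 × 1.181738 = 104.6246

104.62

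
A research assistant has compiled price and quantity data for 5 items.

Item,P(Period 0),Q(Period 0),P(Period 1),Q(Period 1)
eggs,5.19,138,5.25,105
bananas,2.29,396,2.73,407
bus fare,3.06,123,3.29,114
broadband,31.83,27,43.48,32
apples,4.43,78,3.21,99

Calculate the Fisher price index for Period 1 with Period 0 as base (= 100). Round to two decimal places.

Laspeyres component (base-period weights):
ΣP(Period 1)Q(Period 0) = 5.25×138 + 2.73×396 + 3.29×123 + 43.48×27 + 3.21×78 = 724.5 + 1081.08 + 404.67 + 1173.96 + 250.38 = 3634.59
ΣP(Period 0)Q(Period 0) = 5.19×138 + 2.29×396 + 3.06×123 + 31.83×27 + 4.43×78 = 716.22 + 906.84 + 376.38 + 859.41 + 345.54 = 3204.39
L = 3634.59 / 3204.39 × 100 = 113.4253
Paasche component (current-period weights):
ΣP(Period 1)Q(Period 1) = 5.25×105 + 2.73×407 + 3.29×114 + 43.48×32 + 3.21×99 = 551.25 + 1111.11 + 375.06 + 1391.36 + 317.79 = 3746.57
ΣP(Period 0)Q(Period 1) = 5.19×105 + 2.29×407 + 3.06×114 + 31.83×32 + 4.43×99 = 544.95 + 932.03 + 348.84 + 1018.56 + 438.57 = 3282.95
P = 3746.57 / 3282.95 × 100 = 114.1221
Fisher = √(L × P) = √(113.4253 × 114.1221) = 113.7732

113.77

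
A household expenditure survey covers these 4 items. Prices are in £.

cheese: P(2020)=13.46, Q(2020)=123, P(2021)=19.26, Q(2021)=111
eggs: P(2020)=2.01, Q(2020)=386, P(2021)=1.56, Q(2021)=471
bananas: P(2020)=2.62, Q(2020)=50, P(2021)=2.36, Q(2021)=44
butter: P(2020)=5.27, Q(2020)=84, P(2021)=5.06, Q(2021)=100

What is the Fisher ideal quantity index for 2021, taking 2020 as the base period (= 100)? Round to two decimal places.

100.83

Laspeyres component (base-period weights):
ΣP(2020)Q(2021) = 13.46×111 + 2.01×471 + 2.62×44 + 5.27×100 = 1494.06 + 946.71 + 115.28 + 527 = 3083.05
ΣP(2020)Q(2020) = 13.46×123 + 2.01×386 + 2.62×50 + 5.27×84 = 1655.58 + 775.86 + 131 + 442.68 = 3005.12
L = 3083.05 / 3005.12 × 100 = 102.5932
Paasche component (current-period weights):
ΣP(2021)Q(2021) = 19.26×111 + 1.56×471 + 2.36×44 + 5.06×100 = 2137.86 + 734.76 + 103.84 + 506 = 3482.46
ΣP(2021)Q(2020) = 19.26×123 + 1.56×386 + 2.36×50 + 5.06×84 = 2368.98 + 602.16 + 118 + 425.04 = 3514.18
P = 3482.46 / 3514.18 × 100 = 99.0974
Fisher = √(L × P) = √(102.5932 × 99.0974) = 100.8302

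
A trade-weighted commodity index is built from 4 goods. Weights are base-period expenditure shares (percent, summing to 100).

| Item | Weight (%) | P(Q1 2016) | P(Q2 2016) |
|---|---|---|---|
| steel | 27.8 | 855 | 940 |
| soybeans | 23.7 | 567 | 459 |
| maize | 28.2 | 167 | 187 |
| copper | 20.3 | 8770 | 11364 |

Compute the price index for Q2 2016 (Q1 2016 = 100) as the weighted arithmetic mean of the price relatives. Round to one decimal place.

steel: 27.8 × (940/855) = 27.8 × 1.099415 = 30.5637
soybeans: 23.7 × (459/567) = 23.7 × 0.809524 = 19.1857
maize: 28.2 × (187/167) = 28.2 × 1.119760 = 31.5772
copper: 20.3 × (11364/8770) = 20.3 × 1.295781 = 26.3044
Index = Σ wᵢ·(p₁ᵢ/p₀ᵢ) = 30.5637 + 19.1857 + 31.5772 + 26.3044 = 107.6311

107.6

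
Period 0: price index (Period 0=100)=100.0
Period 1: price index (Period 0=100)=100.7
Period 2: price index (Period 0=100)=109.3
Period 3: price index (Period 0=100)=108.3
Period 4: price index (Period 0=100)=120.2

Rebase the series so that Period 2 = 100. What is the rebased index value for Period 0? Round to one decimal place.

91.5

Rebased(Period 0) = 100.0 / 109.3 × 100 = 91.4913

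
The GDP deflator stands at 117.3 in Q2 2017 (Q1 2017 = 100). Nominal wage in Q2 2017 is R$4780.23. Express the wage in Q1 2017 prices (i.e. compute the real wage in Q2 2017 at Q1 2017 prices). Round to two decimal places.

Real = Nominal ÷ (Index/100) = 4780.23 ÷ (117.3/100)
     = 4780.23 ÷ 1.173 = 4075.2174

4075.22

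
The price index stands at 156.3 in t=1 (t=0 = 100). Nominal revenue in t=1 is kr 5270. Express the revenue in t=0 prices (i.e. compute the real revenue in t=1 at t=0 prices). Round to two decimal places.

3371.72

Real = Nominal ÷ (Index/100) = 5270 ÷ (156.3/100)
     = 5270 ÷ 1.563 = 3371.7210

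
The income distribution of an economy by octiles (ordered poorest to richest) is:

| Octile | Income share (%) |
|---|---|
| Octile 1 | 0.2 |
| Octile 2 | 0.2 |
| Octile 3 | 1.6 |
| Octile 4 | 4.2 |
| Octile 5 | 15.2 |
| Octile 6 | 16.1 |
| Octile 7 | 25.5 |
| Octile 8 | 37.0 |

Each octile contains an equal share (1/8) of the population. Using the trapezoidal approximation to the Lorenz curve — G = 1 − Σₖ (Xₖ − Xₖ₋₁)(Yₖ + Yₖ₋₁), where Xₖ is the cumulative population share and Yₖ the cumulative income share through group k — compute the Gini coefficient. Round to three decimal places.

0.548

Cumulative income shares Yₖ: 0.0020, 0.0040, 0.0200, 0.0620, 0.2140, 0.3750, 0.6300, 1.0000
Σ (Xₖ−Xₖ₋₁)(Yₖ+Yₖ₋₁) = (1/8)(0.0020+0.0000) + (1/8)(0.0040+0.0020) + (1/8)(0.0200+0.0040) + (1/8)(0.0620+0.0200) + (1/8)(0.2140+0.0620) + (1/8)(0.3750+0.2140) + (1/8)(0.6300+0.3750) + (1/8)(1.0000+0.6300)
  = 0.0003 + 0.0008 + 0.0030 + 0.0103 + 0.0345 + 0.0736 + 0.1256 + 0.2037 = 0.4517
G = 1 − 0.4517 = 0.5483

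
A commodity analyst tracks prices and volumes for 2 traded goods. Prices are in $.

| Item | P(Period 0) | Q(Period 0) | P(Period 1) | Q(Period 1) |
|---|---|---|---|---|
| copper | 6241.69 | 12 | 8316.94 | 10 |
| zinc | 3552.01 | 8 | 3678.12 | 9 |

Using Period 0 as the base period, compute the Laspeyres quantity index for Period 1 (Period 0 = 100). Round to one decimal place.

Laspeyres quantity index uses base-period prices as weights.
ΣP(Period 0)·Q(Period 1) = 6241.69×10 + 3552.01×9 = 62416.9 + 31968.09 = 94384.99
ΣP(Period 0)·Q(Period 0) = 6241.69×12 + 3552.01×8 = 74900.28 + 28416.08 = 103316.36
Index = 94384.99 / 103316.36 × 100 = 91.3553

91.4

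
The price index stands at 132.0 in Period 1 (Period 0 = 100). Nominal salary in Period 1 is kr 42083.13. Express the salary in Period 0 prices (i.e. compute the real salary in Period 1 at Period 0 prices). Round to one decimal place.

Real = Nominal ÷ (Index/100) = 42083.13 ÷ (132.0/100)
     = 42083.13 ÷ 1.320 = 31881.1591

31881.2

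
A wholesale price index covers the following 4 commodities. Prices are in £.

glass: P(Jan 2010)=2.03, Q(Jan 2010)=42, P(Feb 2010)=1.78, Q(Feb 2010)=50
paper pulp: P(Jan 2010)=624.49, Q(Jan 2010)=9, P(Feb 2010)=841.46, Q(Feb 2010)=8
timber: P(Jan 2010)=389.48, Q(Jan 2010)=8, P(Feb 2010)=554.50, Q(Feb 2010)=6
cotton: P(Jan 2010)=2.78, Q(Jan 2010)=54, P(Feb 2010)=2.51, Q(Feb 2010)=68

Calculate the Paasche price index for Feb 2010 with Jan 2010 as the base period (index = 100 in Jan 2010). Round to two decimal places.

135.35

Paasche price index uses current-period quantities as weights.
ΣP(Feb 2010)·Q(Feb 2010) = 1.78×50 + 841.46×8 + 554.50×6 + 2.51×68 = 89 + 6731.68 + 3327 + 170.68 = 10318.36
ΣP(Jan 2010)·Q(Feb 2010) = 2.03×50 + 624.49×8 + 389.48×6 + 2.78×68 = 101.5 + 4995.92 + 2336.88 + 189.04 = 7623.34
Index = 10318.36 / 7623.34 × 100 = 135.3522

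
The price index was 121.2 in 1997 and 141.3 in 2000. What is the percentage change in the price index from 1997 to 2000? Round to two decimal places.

16.58%

Change = (141.3 − 121.2) / 121.2 × 100
       = 20.1 / 121.2 × 100 = 16.5842%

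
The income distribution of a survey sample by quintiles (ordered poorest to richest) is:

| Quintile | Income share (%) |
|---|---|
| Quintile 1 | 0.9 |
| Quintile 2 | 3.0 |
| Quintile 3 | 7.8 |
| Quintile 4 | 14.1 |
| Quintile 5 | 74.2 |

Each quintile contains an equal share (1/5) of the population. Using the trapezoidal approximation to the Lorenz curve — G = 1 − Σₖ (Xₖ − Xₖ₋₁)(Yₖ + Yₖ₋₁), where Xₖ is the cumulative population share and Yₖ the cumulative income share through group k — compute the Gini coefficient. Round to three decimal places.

Cumulative income shares Yₖ: 0.0090, 0.0390, 0.1170, 0.2580, 1.0000
Σ (Xₖ−Xₖ₋₁)(Yₖ+Yₖ₋₁) = (1/5)(0.0090+0.0000) + (1/5)(0.0390+0.0090) + (1/5)(0.1170+0.0390) + (1/5)(0.2580+0.1170) + (1/5)(1.0000+0.2580)
  = 0.0018 + 0.0096 + 0.0312 + 0.0750 + 0.2516 = 0.3692
G = 1 − 0.3692 = 0.6308

0.631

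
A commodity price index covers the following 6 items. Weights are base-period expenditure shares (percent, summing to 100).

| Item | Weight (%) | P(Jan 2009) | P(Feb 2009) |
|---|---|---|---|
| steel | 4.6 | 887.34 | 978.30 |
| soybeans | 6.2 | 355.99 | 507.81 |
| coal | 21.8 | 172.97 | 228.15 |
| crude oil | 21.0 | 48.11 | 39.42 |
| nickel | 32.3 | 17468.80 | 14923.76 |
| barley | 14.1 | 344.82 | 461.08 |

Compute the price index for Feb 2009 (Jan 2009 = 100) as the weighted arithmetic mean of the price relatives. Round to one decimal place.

steel: 4.6 × (978.30/887.34) = 4.6 × 1.102509 = 5.0715
soybeans: 6.2 × (507.81/355.99) = 6.2 × 1.426473 = 8.8441
coal: 21.8 × (228.15/172.97) = 21.8 × 1.319015 = 28.7545
crude oil: 21.0 × (39.42/48.11) = 21.0 × 0.819372 = 17.2068
nickel: 32.3 × (14923.76/17468.80) = 32.3 × 0.854309 = 27.5942
barley: 14.1 × (461.08/344.82) = 14.1 × 1.337161 = 18.8540
Index = Σ wᵢ·(p₁ᵢ/p₀ᵢ) = 5.0715 + 8.8441 + 28.7545 + 17.2068 + 27.5942 + 18.8540 = 106.3252

106.3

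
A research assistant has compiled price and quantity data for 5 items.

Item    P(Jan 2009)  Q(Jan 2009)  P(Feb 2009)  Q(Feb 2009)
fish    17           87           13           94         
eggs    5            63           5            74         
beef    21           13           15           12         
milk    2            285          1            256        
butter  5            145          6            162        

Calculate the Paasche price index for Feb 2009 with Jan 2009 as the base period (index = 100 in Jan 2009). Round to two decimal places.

84.70

Paasche price index uses current-period quantities as weights.
ΣP(Feb 2009)·Q(Feb 2009) = 13×94 + 5×74 + 15×12 + 1×256 + 6×162 = 1222 + 370 + 180 + 256 + 972 = 3000
ΣP(Jan 2009)·Q(Feb 2009) = 17×94 + 5×74 + 21×12 + 2×256 + 5×162 = 1598 + 370 + 252 + 512 + 810 = 3542
Index = 3000 / 3542 × 100 = 84.6979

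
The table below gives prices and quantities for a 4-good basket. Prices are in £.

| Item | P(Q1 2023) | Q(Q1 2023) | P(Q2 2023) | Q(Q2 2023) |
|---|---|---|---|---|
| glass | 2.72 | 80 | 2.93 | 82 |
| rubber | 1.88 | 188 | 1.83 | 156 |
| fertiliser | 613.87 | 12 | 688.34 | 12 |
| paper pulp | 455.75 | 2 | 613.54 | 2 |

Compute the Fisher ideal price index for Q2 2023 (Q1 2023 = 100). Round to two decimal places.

Laspeyres component (base-period weights):
ΣP(Q2 2023)Q(Q1 2023) = 2.93×80 + 1.83×188 + 688.34×12 + 613.54×2 = 234.4 + 344.04 + 8260.08 + 1227.08 = 10065.6
ΣP(Q1 2023)Q(Q1 2023) = 2.72×80 + 1.88×188 + 613.87×12 + 455.75×2 = 217.6 + 353.44 + 7366.44 + 911.5 = 8848.98
L = 10065.6 / 8848.98 × 100 = 113.7487
Paasche component (current-period weights):
ΣP(Q2 2023)Q(Q2 2023) = 2.93×82 + 1.83×156 + 688.34×12 + 613.54×2 = 240.26 + 285.48 + 8260.08 + 1227.08 = 10012.9
ΣP(Q1 2023)Q(Q2 2023) = 2.72×82 + 1.88×156 + 613.87×12 + 455.75×2 = 223.04 + 293.28 + 7366.44 + 911.5 = 8794.26
P = 10012.9 / 8794.26 × 100 = 113.8572
Fisher = √(L × P) = √(113.7487 × 113.8572) = 113.8029

113.80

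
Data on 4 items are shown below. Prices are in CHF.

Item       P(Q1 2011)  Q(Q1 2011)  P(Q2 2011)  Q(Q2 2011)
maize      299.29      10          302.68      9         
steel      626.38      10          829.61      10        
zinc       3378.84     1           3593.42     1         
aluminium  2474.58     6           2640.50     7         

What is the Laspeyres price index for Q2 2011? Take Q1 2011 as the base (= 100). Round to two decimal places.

111.92

Laspeyres price index uses base-period quantities as weights.
ΣP(Q2 2011)·Q(Q1 2011) = 302.68×10 + 829.61×10 + 3593.42×1 + 2640.50×6 = 3026.8 + 8296.1 + 3593.42 + 15843 = 30759.32
ΣP(Q1 2011)·Q(Q1 2011) = 299.29×10 + 626.38×10 + 3378.84×1 + 2474.58×6 = 2992.9 + 6263.8 + 3378.84 + 14847.48 = 27483.02
Index = 30759.32 / 27483.02 × 100 = 111.9212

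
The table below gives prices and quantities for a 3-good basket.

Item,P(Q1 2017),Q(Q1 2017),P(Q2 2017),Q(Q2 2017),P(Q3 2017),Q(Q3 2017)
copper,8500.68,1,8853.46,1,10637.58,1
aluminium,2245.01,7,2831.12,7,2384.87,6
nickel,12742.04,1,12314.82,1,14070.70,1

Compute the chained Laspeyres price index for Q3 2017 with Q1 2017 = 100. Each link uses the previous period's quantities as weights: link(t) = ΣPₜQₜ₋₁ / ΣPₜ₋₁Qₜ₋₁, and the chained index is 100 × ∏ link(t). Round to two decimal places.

112.03

Link Q1 2017→Q2 2017:
ΣP(Q2 2017)Q(Q1 2017) = 8853.46×1 + 2831.12×7 + 12314.82×1 = 8853.46 + 19817.84 + 12314.82 = 40986.12
ΣP(Q1 2017)Q(Q1 2017) = 8500.68×1 + 2245.01×7 + 12742.04×1 = 8500.68 + 15715.07 + 12742.04 = 36957.79
link = 40986.12/36957.79 = 1.108998
Link Q2 2017→Q3 2017:
ΣP(Q3 2017)Q(Q2 2017) = 10637.58×1 + 2384.87×7 + 14070.70×1 = 10637.58 + 16694.09 + 14070.7 = 41402.37
ΣP(Q2 2017)Q(Q2 2017) = 8853.46×1 + 2831.12×7 + 12314.82×1 = 8853.46 + 19817.84 + 12314.82 = 40986.12
link = 41402.37/40986.12 = 1.010156
Chained index = 100 × 1.108998 × 1.010156 = 112.0261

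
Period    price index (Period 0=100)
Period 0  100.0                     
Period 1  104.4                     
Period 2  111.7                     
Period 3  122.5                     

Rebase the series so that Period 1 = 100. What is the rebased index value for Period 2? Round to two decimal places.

Rebased(Period 2) = 111.7 / 104.4 × 100 = 106.9923

106.99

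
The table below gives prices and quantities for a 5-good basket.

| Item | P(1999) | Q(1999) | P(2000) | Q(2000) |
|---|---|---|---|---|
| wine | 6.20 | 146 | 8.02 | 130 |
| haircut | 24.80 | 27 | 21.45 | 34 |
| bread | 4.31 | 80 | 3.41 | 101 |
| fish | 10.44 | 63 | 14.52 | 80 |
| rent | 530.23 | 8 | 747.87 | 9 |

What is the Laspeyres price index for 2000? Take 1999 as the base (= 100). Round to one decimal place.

Laspeyres price index uses base-period quantities as weights.
ΣP(2000)·Q(1999) = 8.02×146 + 21.45×27 + 3.41×80 + 14.52×63 + 747.87×8 = 1170.92 + 579.15 + 272.8 + 914.76 + 5982.96 = 8920.59
ΣP(1999)·Q(1999) = 6.20×146 + 24.80×27 + 4.31×80 + 10.44×63 + 530.23×8 = 905.2 + 669.6 + 344.8 + 657.72 + 4241.84 = 6819.16
Index = 8920.59 / 6819.16 × 100 = 130.8166

130.8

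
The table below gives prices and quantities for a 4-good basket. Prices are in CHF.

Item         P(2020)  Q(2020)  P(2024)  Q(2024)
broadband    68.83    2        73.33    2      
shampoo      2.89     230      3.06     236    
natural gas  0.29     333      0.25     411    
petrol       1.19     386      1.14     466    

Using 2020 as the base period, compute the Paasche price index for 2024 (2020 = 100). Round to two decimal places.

Paasche price index uses current-period quantities as weights.
ΣP(2024)·Q(2024) = 73.33×2 + 3.06×236 + 0.25×411 + 1.14×466 = 146.66 + 722.16 + 102.75 + 531.24 = 1502.81
ΣP(2020)·Q(2024) = 68.83×2 + 2.89×236 + 0.29×411 + 1.19×466 = 137.66 + 682.04 + 119.19 + 554.54 = 1493.43
Index = 1502.81 / 1493.43 × 100 = 100.6281

100.63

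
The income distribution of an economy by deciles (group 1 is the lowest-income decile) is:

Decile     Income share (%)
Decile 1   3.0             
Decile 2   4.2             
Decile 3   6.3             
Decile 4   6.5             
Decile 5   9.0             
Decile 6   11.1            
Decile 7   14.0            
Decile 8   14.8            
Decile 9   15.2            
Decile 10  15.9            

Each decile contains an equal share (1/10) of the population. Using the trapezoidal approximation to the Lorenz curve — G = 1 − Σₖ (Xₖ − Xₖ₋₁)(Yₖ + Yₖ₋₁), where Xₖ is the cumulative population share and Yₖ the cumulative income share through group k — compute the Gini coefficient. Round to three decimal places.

0.260

Cumulative income shares Yₖ: 0.0300, 0.0720, 0.1350, 0.2000, 0.2900, 0.4010, 0.5410, 0.6890, 0.8410, 1.0000
Σ (Xₖ−Xₖ₋₁)(Yₖ+Yₖ₋₁) = (1/10)(0.0300+0.0000) + (1/10)(0.0720+0.0300) + (1/10)(0.1350+0.0720) + (1/10)(0.2000+0.1350) + (1/10)(0.2900+0.2000) + (1/10)(0.4010+0.2900) + (1/10)(0.5410+0.4010) + (1/10)(0.6890+0.5410) + (1/10)(0.8410+0.6890) + (1/10)(1.0000+0.8410)
  = 0.0030 + 0.0102 + 0.0207 + 0.0335 + 0.0490 + 0.0691 + 0.0942 + 0.1230 + 0.1530 + 0.1841 = 0.7398
G = 1 − 0.7398 = 0.2602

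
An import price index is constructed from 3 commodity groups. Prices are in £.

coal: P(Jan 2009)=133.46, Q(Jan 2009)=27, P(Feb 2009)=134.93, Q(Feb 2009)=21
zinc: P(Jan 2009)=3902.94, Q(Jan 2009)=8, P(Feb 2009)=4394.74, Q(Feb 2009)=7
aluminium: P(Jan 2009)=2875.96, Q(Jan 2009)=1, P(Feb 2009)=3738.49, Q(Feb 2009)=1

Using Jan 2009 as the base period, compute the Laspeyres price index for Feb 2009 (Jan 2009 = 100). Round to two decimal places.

Laspeyres price index uses base-period quantities as weights.
ΣP(Feb 2009)·Q(Jan 2009) = 134.93×27 + 4394.74×8 + 3738.49×1 = 3643.11 + 35157.92 + 3738.49 = 42539.52
ΣP(Jan 2009)·Q(Jan 2009) = 133.46×27 + 3902.94×8 + 2875.96×1 = 3603.42 + 31223.52 + 2875.96 = 37702.9
Index = 42539.52 / 37702.9 × 100 = 112.8282

112.83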